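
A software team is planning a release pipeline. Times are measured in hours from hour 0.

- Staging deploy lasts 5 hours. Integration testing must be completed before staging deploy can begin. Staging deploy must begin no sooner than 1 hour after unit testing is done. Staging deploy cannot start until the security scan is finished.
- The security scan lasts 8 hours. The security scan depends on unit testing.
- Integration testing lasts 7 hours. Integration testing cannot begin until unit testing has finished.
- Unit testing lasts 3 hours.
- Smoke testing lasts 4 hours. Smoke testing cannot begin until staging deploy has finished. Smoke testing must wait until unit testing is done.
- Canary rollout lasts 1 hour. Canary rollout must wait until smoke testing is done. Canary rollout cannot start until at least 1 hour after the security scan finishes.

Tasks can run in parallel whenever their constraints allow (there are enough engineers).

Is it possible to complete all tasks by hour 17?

Unit testing can start immediately at hour 0; it finishes at hour 3.
The security scan waits on unit testing (finishes hour 3), so it starts at hour 3 and finishes at 3 + 8 = hour 11.
Integration testing waits on unit testing (finishes hour 3), so it starts at hour 3 and finishes at 3 + 7 = hour 10.
For staging deploy: integration testing (finishes hour 10); unit testing (finishes hour 3, plus 1-hour gap → hour 4); the security scan (finishes hour 11). Taking the maximum gives a start of hour 11, and it finishes at 11 + 5 = hour 16.
Smoke testing has to wait for staging deploy (finishes hour 16); unit testing (finishes hour 3). The latest of these is hour 16, so smoke testing runs hour 16 to 16 + 4 = hour 20.
Canary rollout needs all of smoke testing (finishes hour 20); the security scan (finishes hour 11, plus 1-hour gap → hour 12). That puts its earliest start at hour 20; it finishes at 20 + 1 = hour 21.
The earliest everything can be done is hour 21, which is after the deadline of 17, so it is not possible.

No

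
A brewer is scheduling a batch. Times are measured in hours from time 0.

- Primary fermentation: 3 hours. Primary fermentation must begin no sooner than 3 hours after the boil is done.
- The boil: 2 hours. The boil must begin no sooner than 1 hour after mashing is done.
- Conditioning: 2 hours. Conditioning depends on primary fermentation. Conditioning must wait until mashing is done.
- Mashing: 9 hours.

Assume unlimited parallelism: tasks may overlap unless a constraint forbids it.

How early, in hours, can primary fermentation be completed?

Nothing blocks mashing, so it runs from hour 0 to hour 9.
After mashing (finishes hour 9, plus 1-hour gap → hour 10), the boil can start at hour 10 and finishes at hour 12.
Primary fermentation waits on the boil (finishes hour 12, plus 3-hour gap → hour 15), so it starts at hour 15 and finishes at 15 + 3 = hour 18.

18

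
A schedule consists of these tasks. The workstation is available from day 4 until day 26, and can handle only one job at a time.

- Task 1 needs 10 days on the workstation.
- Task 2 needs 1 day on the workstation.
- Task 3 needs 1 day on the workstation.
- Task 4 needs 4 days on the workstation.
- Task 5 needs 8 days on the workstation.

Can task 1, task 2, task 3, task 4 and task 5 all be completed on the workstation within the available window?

No

The workstation window is 26 − 4 = 22 days.
Running back to back, the jobs need 10 + 1 + 1 + 4 + 8 = 24 days on the workstation.
Since 24 > 22, they cannot all fit.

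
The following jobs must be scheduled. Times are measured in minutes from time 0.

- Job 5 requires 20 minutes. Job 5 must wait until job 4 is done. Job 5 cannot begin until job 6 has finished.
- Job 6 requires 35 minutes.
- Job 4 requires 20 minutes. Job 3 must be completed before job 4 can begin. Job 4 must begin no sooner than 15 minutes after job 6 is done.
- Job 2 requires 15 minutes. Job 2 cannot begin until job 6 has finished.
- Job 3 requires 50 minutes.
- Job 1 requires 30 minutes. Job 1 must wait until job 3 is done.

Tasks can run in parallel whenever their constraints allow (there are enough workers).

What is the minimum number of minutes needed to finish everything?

Job 6 can start immediately at minute 0; it finishes at minute 35.
After job 6 (finishes minute 35), job 2 can start at minute 35 and finishes at minute 50.
Job 3 can start immediately at minute 0; it finishes at minute 50.
Job 4 has to wait for job 3 (finishes minute 50); job 6 (finishes minute 35, plus 15-minute gap → minute 50). The latest of these is minute 50, so job 4 runs minute 50 to 50 + 20 = minute 70.
Job 5 needs all of job 4 (finishes minute 70); job 6 (finishes minute 35). That puts its earliest start at minute 70; it finishes at 70 + 20 = minute 90.
After job 3 (finishes minute 50), job 1 can start at minute 50 and finishes at minute 80.
All tasks are finished once the last one completes. Finish times: Job 1 at 80, Job 2 at 50, Job 3 at 50, Job 4 at 70, Job 5 at 90, Job 6 at 35. The latest is minute 90.

90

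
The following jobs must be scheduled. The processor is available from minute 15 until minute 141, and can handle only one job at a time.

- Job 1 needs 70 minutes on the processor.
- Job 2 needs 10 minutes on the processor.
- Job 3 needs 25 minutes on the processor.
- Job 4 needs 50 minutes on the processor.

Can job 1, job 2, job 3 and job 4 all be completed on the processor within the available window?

The processor window is 141 − 15 = 126 minutes.
Running back to back, the jobs need 70 + 10 + 25 + 50 = 155 minutes on the processor.
Since 155 > 126, they cannot all fit.

No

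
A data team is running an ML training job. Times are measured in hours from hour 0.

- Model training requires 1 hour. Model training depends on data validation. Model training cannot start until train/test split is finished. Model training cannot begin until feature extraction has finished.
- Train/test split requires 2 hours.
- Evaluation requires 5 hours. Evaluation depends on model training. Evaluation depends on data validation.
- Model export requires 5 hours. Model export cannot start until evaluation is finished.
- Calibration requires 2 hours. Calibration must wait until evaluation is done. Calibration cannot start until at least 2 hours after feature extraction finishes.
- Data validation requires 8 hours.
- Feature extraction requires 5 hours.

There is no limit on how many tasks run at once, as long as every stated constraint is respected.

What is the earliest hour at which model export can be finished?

Train/test split can start immediately at hour 0; it finishes at hour 2.
Feature extraction has no prerequisites, so it starts at hour 0 and finishes at hour 5.
Nothing blocks data validation, so it runs from hour 0 to hour 8.
For model training: data validation (finishes hour 8); train/test split (finishes hour 2); feature extraction (finishes hour 5). Taking the maximum gives a start of hour 8, and it finishes at 8 + 1 = hour 9.
Evaluation needs all of model training (finishes hour 9); data validation (finishes hour 8). That puts its earliest start at hour 9; it finishes at 9 + 5 = hour 14.
Model export waits on evaluation (finishes hour 14), so it starts at hour 14 and finishes at 14 + 5 = hour 19.

19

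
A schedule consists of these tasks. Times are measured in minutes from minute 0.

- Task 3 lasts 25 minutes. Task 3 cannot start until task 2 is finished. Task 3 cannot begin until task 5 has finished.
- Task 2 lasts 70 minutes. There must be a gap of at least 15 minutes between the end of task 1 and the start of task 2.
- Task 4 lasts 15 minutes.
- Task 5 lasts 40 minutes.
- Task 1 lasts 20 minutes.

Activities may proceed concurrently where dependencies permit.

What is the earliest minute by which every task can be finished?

Nothing blocks task 5, so it runs from minute 0 to minute 40.
Nothing blocks task 4, so it runs from minute 0 to minute 15.
Task 1 has no prerequisites, so it starts at minute 0 and finishes at minute 20.
After task 1 (finishes minute 20, plus 15-minute gap → minute 35), task 2 can start at minute 35 and finishes at minute 105.
Task 3 has to wait for task 2 (finishes minute 105); task 5 (finishes minute 40). The latest of these is minute 105, so task 3 runs minute 105 to 105 + 25 = minute 130.
All tasks are finished once the last one completes. Finish times: Task 1 at 20, Task 2 at 105, Task 3 at 130, Task 4 at 15, Task 5 at 40. The latest is minute 130.

130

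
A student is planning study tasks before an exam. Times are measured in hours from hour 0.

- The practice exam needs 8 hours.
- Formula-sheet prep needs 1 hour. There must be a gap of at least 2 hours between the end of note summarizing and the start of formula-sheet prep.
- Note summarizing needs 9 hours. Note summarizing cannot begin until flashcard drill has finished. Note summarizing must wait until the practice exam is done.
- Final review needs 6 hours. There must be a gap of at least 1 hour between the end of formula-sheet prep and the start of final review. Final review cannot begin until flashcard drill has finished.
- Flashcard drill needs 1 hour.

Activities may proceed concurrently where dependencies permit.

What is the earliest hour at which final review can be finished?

The practice exam can start immediately at hour 0; it finishes at hour 8.
Nothing blocks flashcard drill, so it runs from hour 0 to hour 1.
Note summarizing cannot start until flashcard drill (finishes hour 1); the practice exam (finishes hour 8). The controlling bound is hour 8, so note summarizing finishes at 8 + 9 = hour 17.
Formula-sheet prep waits on note summarizing (finishes hour 17, plus 2-hour gap → hour 19), so it starts at hour 19 and finishes at 19 + 1 = hour 20.
Final review needs all of formula-sheet prep (finishes hour 20, plus 1-hour gap → hour 21); flashcard drill (finishes hour 1). That puts its earliest start at hour 21; it finishes at 21 + 6 = hour 27.

27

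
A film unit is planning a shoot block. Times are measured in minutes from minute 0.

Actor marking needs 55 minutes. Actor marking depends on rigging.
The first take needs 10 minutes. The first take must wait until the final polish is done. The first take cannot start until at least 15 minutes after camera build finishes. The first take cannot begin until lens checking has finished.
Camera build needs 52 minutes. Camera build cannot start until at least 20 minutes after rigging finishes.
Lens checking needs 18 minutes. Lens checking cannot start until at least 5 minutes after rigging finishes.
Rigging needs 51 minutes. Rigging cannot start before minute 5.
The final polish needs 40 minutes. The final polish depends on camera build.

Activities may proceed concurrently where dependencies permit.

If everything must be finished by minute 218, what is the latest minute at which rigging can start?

45

To finish by minute 218, the first take (duration 10) must start no later than minute 208.
Since the first take (must start by minute 208) depends on it, the final polish must finish by minute 208. Backing off its 40-minute duration gives a latest start of minute 168.
For camera build: the final polish (must start by minute 168); the first take (must start by minute 208, minus 15-minute gap → minute 193). The most restrictive is minute 168; with a 52-minute duration, camera build must start by minute 116.
Lens checking feeds into the first take (must start by minute 208); so lens checking must finish by minute 208 and therefore start by minute 190.
To finish by minute 218, actor marking (duration 55) must start no later than minute 163.
Rigging feeds camera build (must start by minute 116, minus 20-minute gap → minute 96); lens checking (must start by minute 190, minus 5-minute gap → minute 185); actor marking (must start by minute 163). Taking the minimum, rigging must finish by minute 96 and start by 96 − 51 = minute 45.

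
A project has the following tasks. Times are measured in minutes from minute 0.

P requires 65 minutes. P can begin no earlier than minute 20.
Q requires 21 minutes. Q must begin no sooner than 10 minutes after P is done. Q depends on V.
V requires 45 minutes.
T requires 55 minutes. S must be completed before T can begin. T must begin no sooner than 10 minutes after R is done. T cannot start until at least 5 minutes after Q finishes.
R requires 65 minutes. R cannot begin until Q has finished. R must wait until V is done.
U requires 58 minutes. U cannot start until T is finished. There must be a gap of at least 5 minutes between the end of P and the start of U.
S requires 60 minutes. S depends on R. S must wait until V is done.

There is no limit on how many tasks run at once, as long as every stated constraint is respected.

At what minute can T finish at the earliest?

V has no prerequisites, so it starts at minute 0 and finishes at minute 45.
After its own release at minute 20, P can start at minute 20 and finishes at minute 85.
Q cannot start until P (finishes minute 85, plus 10-minute gap → minute 95); V (finishes minute 45). The controlling bound is minute 95, so Q finishes at 95 + 21 = minute 116.
R needs all of Q (finishes minute 116); V (finishes minute 45). That puts its earliest start at minute 116; it finishes at 116 + 65 = minute 181.
S needs all of R (finishes minute 181); V (finishes minute 45). That puts its earliest start at minute 181; it finishes at 181 + 60 = minute 241.
T needs all of S (finishes minute 241); R (finishes minute 181, plus 10-minute gap → minute 191); Q (finishes minute 116, plus 5-minute gap → minute 121). That puts its earliest start at minute 241; it finishes at 241 + 55 = minute 296.

296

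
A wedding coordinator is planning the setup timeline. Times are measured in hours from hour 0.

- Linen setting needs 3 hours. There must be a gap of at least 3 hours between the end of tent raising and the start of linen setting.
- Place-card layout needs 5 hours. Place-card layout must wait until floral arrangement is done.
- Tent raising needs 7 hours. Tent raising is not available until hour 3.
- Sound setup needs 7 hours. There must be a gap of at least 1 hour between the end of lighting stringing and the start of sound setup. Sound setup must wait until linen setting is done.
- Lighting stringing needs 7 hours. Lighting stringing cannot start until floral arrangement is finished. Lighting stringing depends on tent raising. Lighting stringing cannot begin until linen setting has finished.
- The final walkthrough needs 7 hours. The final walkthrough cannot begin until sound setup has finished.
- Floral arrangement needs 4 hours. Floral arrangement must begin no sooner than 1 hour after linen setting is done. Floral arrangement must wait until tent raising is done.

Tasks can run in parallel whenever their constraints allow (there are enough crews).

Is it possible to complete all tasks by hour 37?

After its own release at hour 3, tent raising can start at hour 3 and finishes at hour 10.
Linen setting waits on tent raising (finishes hour 10, plus 3-hour gap → hour 13), so it starts at hour 13 and finishes at 13 + 3 = hour 16.
Floral arrangement has to wait for linen setting (finishes hour 16, plus 1-hour gap → hour 17); tent raising (finishes hour 10). The latest of these is hour 17, so floral arrangement runs hour 17 to 17 + 4 = hour 21.
After floral arrangement (finishes hour 21), place-card layout can start at hour 21 and finishes at hour 26.
Lighting stringing has to wait for floral arrangement (finishes hour 21); tent raising (finishes hour 10); linen setting (finishes hour 16). The latest of these is hour 21, so lighting stringing runs hour 21 to 21 + 7 = hour 28.
Sound setup has to wait for lighting stringing (finishes hour 28, plus 1-hour gap → hour 29); linen setting (finishes hour 16). The latest of these is hour 29, so sound setup runs hour 29 to 29 + 7 = hour 36.
After sound setup (finishes hour 36), the final walkthrough can start at hour 36 and finishes at hour 43.
The earliest everything can be done is hour 43, which is after the deadline of 37, so it is not possible.

No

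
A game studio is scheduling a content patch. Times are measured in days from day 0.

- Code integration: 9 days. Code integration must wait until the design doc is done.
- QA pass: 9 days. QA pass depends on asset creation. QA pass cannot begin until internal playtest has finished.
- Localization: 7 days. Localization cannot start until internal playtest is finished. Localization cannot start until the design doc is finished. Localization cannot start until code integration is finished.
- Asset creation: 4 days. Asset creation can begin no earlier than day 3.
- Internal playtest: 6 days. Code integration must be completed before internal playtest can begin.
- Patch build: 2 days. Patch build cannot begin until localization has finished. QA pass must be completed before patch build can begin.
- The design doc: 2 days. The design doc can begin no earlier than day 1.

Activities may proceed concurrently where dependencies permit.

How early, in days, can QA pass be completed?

Asset creation waits on its own release at day 3, so it starts at day 3 and finishes at 3 + 4 = day 7.
The design doc cannot begin until its own release at day 1. It runs from day 1 to 1 + 2 = day 3.
Code integration cannot begin until the design doc (finishes day 3). It runs from day 3 to 3 + 9 = day 12.
Internal playtest waits on code integration (finishes day 12), so it starts at day 12 and finishes at 12 + 6 = day 18.
QA pass needs all of asset creation (finishes day 7); internal playtest (finishes day 18). That puts its earliest start at day 18; it finishes at 18 + 9 = day 27.

27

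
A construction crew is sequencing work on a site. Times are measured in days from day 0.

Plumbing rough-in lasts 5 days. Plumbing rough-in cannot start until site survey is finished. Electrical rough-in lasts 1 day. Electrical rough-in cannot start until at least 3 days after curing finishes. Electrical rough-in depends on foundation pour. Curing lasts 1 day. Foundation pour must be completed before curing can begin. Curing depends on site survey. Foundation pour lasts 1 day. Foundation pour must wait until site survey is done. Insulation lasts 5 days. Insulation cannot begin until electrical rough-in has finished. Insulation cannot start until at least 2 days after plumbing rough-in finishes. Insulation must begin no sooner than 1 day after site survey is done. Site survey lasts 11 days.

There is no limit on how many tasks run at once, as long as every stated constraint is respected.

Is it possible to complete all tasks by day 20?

Site survey has no prerequisites, so it starts at day 0 and finishes at day 11.
Plumbing rough-in cannot begin until site survey (finishes day 11). It runs from day 11 to 11 + 5 = day 16.
After site survey (finishes day 11), foundation pour can start at day 11 and finishes at day 12.
Curing needs all of foundation pour (finishes day 12); site survey (finishes day 11). That puts its earliest start at day 12; it finishes at 12 + 1 = day 13.
Electrical rough-in cannot start until curing (finishes day 13, plus 3-day gap → day 16); foundation pour (finishes day 12). The controlling bound is day 16, so electrical rough-in finishes at 16 + 1 = day 17.
For insulation: electrical rough-in (finishes day 17); plumbing rough-in (finishes day 16, plus 2-day gap → day 18); site survey (finishes day 11, plus 1-day gap → day 12). Taking the maximum gives a start of day 18, and it finishes at 18 + 5 = day 23.
The earliest everything can be done is day 23, which is after the deadline of 20, so it is not possible.

No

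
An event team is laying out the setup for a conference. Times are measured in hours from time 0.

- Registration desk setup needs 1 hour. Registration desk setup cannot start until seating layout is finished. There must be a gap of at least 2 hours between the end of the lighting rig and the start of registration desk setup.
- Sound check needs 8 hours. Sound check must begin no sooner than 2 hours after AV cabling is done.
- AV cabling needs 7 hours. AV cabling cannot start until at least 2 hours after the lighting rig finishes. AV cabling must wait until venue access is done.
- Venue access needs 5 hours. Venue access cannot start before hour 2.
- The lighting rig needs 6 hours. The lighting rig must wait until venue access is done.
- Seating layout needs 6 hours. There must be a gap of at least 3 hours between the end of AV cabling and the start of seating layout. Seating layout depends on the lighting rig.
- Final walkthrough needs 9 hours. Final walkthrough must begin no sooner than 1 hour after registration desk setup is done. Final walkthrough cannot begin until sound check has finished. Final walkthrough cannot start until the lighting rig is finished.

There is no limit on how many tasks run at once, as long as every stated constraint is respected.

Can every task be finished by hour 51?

Venue access waits on its own release at hour 2, so it starts at hour 2 and finishes at 2 + 5 = hour 7.
The lighting rig cannot begin until venue access (finishes hour 7). It runs from hour 7 to 7 + 6 = hour 13.
AV cabling cannot start until the lighting rig (finishes hour 13, plus 2-hour gap → hour 15); venue access (finishes hour 7). The controlling bound is hour 15, so AV cabling finishes at 15 + 7 = hour 22.
Sound check waits on AV cabling (finishes hour 22, plus 2-hour gap → hour 24), so it starts at hour 24 and finishes at 24 + 8 = hour 32.
Seating layout needs all of AV cabling (finishes hour 22, plus 3-hour gap → hour 25); the lighting rig (finishes hour 13). That puts its earliest start at hour 25; it finishes at 25 + 6 = hour 31.
For registration desk setup: seating layout (finishes hour 31); the lighting rig (finishes hour 13, plus 2-hour gap → hour 15). Taking the maximum gives a start of hour 31, and it finishes at 31 + 1 = hour 32.
Final walkthrough has to wait for registration desk setup (finishes hour 32, plus 1-hour gap → hour 33); sound check (finishes hour 32); the lighting rig (finishes hour 13). The latest of these is hour 33, so final walkthrough runs hour 33 to 33 + 9 = hour 42.
Every task is finished by hour 42, which is no later than the deadline of 51, so the schedule is feasible.

Yes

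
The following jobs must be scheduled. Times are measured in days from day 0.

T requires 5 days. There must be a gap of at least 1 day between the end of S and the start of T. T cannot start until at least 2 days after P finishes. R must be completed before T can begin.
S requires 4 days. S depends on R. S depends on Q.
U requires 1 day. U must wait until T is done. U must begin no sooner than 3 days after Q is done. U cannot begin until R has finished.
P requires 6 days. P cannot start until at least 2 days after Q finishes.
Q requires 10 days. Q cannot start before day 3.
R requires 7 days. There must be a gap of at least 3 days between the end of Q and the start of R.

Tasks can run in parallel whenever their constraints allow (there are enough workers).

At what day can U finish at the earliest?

Q cannot begin until its own release at day 3. It runs from day 3 to 3 + 10 = day 13.
After Q (finishes day 13, plus 3-day gap → day 16), R can start at day 16 and finishes at day 23.
S needs all of R (finishes day 23); Q (finishes day 13). That puts its earliest start at day 23; it finishes at 23 + 4 = day 27.
After Q (finishes day 13, plus 2-day gap → day 15), P can start at day 15 and finishes at day 21.
T cannot start until S (finishes day 27, plus 1-day gap → day 28); P (finishes day 21, plus 2-day gap → day 23); R (finishes day 23). The controlling bound is day 28, so T finishes at 28 + 5 = day 33.
U needs all of T (finishes day 33); Q (finishes day 13, plus 3-day gap → day 16); R (finishes day 23). That puts its earliest start at day 33; it finishes at 33 + 1 = day 34.

34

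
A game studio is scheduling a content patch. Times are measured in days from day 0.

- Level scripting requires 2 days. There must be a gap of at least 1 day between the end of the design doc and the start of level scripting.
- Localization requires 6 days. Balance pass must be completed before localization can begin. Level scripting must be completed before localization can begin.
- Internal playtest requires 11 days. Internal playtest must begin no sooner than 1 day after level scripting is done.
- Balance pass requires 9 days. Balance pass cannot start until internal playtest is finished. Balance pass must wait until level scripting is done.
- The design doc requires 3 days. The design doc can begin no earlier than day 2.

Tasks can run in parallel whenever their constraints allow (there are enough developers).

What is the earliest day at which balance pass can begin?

The design doc waits on its own release at day 2, so it starts at day 2 and finishes at 2 + 3 = day 5.
After the design doc (finishes day 5, plus 1-day gap → day 6), level scripting can start at day 6 and finishes at day 8.
Internal playtest waits on level scripting (finishes day 8, plus 1-day gap → day 9), so it starts at day 9 and finishes at 9 + 11 = day 20.
Balance pass waits on internal playtest (finishes day 20); level scripting (finishes day 8). The latest of these is day 20, which is the earliest balance pass can start.

20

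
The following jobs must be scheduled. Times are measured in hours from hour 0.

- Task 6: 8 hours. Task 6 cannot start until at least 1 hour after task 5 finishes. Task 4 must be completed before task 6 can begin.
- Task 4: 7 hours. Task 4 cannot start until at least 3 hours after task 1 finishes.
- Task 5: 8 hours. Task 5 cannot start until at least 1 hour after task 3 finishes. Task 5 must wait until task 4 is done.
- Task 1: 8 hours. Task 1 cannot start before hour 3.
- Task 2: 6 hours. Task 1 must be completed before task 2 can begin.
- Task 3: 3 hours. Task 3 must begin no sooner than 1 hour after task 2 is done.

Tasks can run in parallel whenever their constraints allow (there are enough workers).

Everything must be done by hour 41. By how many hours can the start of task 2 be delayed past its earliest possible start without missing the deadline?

Task 1 cannot begin until its own release at hour 3. It runs from hour 3 to 3 + 8 = hour 11.
After task 1 (finishes hour 11), task 2 can start at hour 11 and finishes at hour 17.

Working backward from the deadline:
Nothing follows task 6; the deadline of hour 41 is its only limit. It must start by 41 − 8 = hour 33.
Since task 6 (must start by hour 33, minus 1-hour gap → hour 32) depends on it, task 5 must finish by hour 32. Backing off its 8-hour duration gives a latest start of hour 24.
Task 3 must finish before task 5 (must start by hour 24, minus 1-hour gap → hour 23). With a 3-hour duration, task 3 must start by 23 − 3 = hour 20.
Task 2 must finish before task 3 (must start by hour 20, minus 1-hour gap → hour 19). With a 6-hour duration, task 2 must start by 19 − 6 = hour 13.
So task 2 can start as early as hour 11 and as late as hour 13, giving 13 − 11 = 2 hours of slack.

2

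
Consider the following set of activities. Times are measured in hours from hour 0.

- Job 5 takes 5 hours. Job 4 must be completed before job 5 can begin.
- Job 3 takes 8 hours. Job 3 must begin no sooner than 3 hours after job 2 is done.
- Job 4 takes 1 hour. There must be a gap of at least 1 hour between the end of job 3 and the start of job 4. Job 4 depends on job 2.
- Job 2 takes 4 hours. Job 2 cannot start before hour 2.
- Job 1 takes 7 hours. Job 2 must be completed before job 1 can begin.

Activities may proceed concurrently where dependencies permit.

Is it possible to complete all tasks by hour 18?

After its own release at hour 2, job 2 can start at hour 2 and finishes at hour 6.
Job 3 cannot begin until job 2 (finishes hour 6, plus 3-hour gap → hour 9). It runs from hour 9 to 9 + 8 = hour 17.
Job 4 needs all of job 3 (finishes hour 17, plus 1-hour gap → hour 18); job 2 (finishes hour 6). That puts its earliest start at hour 18; it finishes at 18 + 1 = hour 19.
Job 5 cannot begin until job 4 (finishes hour 19). It runs from hour 19 to 19 + 5 = hour 24.
Job 1 waits on job 2 (finishes hour 6), so it starts at hour 6 and finishes at 6 + 7 = hour 13.
The earliest everything can be done is hour 24, which is after the deadline of 18, so it is not possible.

No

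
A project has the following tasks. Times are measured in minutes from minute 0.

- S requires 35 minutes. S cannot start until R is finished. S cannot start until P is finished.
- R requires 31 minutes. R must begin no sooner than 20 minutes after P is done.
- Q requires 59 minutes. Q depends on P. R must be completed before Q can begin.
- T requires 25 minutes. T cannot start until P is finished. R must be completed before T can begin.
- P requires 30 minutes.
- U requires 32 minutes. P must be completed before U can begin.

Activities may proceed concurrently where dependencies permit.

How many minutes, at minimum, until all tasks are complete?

140

P has no prerequisites, so it starts at minute 0 and finishes at minute 30.
After P (finishes minute 30), U can start at minute 30 and finishes at minute 62.
R cannot begin until P (finishes minute 30, plus 20-minute gap → minute 50). It runs from minute 50 to 50 + 31 = minute 81.
T cannot start until P (finishes minute 30); R (finishes minute 81). The controlling bound is minute 81, so T finishes at 81 + 25 = minute 106.
S cannot start until R (finishes minute 81); P (finishes minute 30). The controlling bound is minute 81, so S finishes at 81 + 35 = minute 116.
Q has to wait for P (finishes minute 30); R (finishes minute 81). The latest of these is minute 81, so Q runs minute 81 to 81 + 59 = minute 140.
All tasks are finished once the last one completes. Finish times: P at 30, Q at 140, R at 81, S at 116, T at 106, U at 62. The latest is minute 140.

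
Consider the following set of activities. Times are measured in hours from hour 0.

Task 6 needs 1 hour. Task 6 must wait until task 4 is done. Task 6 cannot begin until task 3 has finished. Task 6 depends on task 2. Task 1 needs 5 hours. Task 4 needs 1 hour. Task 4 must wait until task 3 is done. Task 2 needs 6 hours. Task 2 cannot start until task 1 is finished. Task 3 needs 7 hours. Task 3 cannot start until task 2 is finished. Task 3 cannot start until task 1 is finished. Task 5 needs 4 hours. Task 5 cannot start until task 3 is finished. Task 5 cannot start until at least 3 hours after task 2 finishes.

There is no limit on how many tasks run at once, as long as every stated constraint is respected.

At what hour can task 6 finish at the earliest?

20

Task 1 can start immediately at hour 0; it finishes at hour 5.
Task 2 waits on task 1 (finishes hour 5), so it starts at hour 5 and finishes at 5 + 6 = hour 11.
Task 3 needs all of task 2 (finishes hour 11); task 1 (finishes hour 5). That puts its earliest start at hour 11; it finishes at 11 + 7 = hour 18.
After task 3 (finishes hour 18), task 4 can start at hour 18 and finishes at hour 19.
Task 6 has to wait for task 4 (finishes hour 19); task 3 (finishes hour 18); task 2 (finishes hour 11). The latest of these is hour 19, so task 6 runs hour 19 to 19 + 1 = hour 20.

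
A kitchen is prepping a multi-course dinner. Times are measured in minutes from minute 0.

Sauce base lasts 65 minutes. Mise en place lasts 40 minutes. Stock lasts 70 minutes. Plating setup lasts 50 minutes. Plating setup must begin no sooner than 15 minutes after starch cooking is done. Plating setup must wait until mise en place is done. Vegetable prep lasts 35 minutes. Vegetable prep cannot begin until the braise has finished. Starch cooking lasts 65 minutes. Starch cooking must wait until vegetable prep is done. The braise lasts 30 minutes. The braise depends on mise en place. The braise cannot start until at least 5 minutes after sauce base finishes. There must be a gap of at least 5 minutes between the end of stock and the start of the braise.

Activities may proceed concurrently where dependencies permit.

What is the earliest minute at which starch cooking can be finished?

Nothing blocks sauce base, so it runs from minute 0 to minute 65.
Nothing blocks stock, so it runs from minute 0 to minute 70.
Mise en place can start immediately at minute 0; it finishes at minute 40.
The braise cannot start until mise en place (finishes minute 40); sauce base (finishes minute 65, plus 5-minute gap → minute 70); stock (finishes minute 70, plus 5-minute gap → minute 75). The controlling bound is minute 75, so the braise finishes at 75 + 30 = minute 105.
Vegetable prep cannot begin until the braise (finishes minute 105). It runs from minute 105 to 105 + 35 = minute 140.
Starch cooking waits on vegetable prep (finishes minute 140), so it starts at minute 140 and finishes at 140 + 65 = minute 205.

205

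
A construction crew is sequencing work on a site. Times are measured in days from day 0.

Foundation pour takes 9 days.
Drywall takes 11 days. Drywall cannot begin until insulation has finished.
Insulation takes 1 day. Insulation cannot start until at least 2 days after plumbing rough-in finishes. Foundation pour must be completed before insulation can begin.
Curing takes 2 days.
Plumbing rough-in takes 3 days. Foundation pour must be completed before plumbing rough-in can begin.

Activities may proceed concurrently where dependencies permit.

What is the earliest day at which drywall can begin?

15

Nothing blocks foundation pour, so it runs from day 0 to day 9.
After foundation pour (finishes day 9), plumbing rough-in can start at day 9 and finishes at day 12.
Insulation cannot start until plumbing rough-in (finishes day 12, plus 2-day gap → day 14); foundation pour (finishes day 9). The controlling bound is day 14, so insulation finishes at 14 + 1 = day 15.
Drywall waits on insulation (finishes day 15), so the earliest it can start is day 15.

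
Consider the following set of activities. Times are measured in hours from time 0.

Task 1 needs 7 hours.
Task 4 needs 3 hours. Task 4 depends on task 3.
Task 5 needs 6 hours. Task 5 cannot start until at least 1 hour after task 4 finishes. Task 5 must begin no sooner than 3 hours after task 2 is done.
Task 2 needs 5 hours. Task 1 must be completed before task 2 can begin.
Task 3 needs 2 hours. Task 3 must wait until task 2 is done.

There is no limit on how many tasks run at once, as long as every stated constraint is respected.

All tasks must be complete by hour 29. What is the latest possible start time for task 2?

Task 5 must finish by hour 29; it takes 6 hours, so it must start by 29 − 6 = hour 23.
Task 4 feeds into task 5 (must start by hour 23, minus 1-hour gap → hour 22); so task 4 must finish by hour 22 and therefore start by hour 19.
Task 3 feeds into task 4 (must start by hour 19); so task 3 must finish by hour 19 and therefore start by hour 17.
Task 2 feeds task 3 (must start by hour 17); task 5 (must start by hour 23, minus 3-hour gap → hour 20). Taking the minimum, task 2 must finish by hour 17 and start by 17 − 5 = hour 12.

12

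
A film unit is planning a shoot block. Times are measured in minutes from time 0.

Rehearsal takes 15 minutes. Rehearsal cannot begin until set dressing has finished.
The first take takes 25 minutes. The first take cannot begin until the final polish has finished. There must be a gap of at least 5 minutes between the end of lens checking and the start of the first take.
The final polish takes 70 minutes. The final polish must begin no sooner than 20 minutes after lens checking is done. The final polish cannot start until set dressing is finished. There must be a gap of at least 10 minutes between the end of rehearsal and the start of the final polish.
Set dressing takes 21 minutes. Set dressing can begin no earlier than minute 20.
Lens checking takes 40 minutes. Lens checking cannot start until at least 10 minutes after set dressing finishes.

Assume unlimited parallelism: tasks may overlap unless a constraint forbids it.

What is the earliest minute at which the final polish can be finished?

181

Set dressing cannot begin until its own release at minute 20. It runs from minute 20 to 20 + 21 = minute 41.
Rehearsal cannot begin until set dressing (finishes minute 41). It runs from minute 41 to 41 + 15 = minute 56.
Lens checking waits on set dressing (finishes minute 41, plus 10-minute gap → minute 51), so it starts at minute 51 and finishes at 51 + 40 = minute 91.
The final polish needs all of lens checking (finishes minute 91, plus 20-minute gap → minute 111); set dressing (finishes minute 41); rehearsal (finishes minute 56, plus 10-minute gap → minute 66). That puts its earliest start at minute 111; it finishes at 111 + 70 = minute 181.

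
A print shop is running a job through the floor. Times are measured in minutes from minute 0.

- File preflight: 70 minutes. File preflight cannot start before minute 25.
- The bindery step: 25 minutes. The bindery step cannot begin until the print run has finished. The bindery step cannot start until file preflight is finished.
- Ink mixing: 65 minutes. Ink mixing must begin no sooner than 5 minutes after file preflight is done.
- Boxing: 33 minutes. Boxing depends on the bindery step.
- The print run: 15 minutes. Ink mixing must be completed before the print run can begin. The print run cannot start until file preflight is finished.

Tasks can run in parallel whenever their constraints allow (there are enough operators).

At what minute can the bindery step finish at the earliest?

After its own release at minute 25, file preflight can start at minute 25 and finishes at minute 95.
Ink mixing waits on file preflight (finishes minute 95, plus 5-minute gap → minute 100), so it starts at minute 100 and finishes at 100 + 65 = minute 165.
For the print run: ink mixing (finishes minute 165); file preflight (finishes minute 95). Taking the maximum gives a start of minute 165, and it finishes at 165 + 15 = minute 180.
The bindery step needs all of the print run (finishes minute 180); file preflight (finishes minute 95). That puts its earliest start at minute 180; it finishes at 180 + 25 = minute 205.

205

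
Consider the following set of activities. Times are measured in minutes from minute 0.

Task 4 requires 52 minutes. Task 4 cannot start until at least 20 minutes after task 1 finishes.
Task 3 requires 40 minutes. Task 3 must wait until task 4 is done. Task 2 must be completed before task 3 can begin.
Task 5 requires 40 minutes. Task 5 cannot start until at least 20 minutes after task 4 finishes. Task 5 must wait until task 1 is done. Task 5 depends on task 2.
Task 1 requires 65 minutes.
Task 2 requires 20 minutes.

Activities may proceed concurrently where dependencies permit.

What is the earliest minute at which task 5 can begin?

Task 2 has no prerequisites, so it starts at minute 0 and finishes at minute 20.
Task 1 can start immediately at minute 0; it finishes at minute 65.
Task 4 waits on task 1 (finishes minute 65, plus 20-minute gap → minute 85), so it starts at minute 85 and finishes at 85 + 52 = minute 137.
Task 5 waits on task 4 (finishes minute 137, plus 20-minute gap → minute 157); task 1 (finishes minute 65); task 2 (finishes minute 20). The latest of these is minute 157, which is the earliest task 5 can start.

157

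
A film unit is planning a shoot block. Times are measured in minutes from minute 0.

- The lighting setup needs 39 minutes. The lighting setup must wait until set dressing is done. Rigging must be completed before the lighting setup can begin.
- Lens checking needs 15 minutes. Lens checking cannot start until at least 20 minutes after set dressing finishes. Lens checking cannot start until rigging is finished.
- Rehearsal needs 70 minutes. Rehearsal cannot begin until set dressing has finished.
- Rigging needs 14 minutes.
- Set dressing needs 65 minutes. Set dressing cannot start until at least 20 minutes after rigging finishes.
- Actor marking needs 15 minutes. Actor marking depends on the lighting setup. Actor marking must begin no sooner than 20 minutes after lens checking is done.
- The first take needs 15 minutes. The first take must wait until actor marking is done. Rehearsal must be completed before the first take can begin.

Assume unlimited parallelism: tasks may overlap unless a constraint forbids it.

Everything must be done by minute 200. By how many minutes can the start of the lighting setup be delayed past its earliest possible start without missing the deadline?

32

Rigging can start immediately at minute 0; it finishes at minute 14.
Set dressing waits on rigging (finishes minute 14, plus 20-minute gap → minute 34), so it starts at minute 34 and finishes at 34 + 65 = minute 99.
For the lighting setup: set dressing (finishes minute 99); rigging (finishes minute 14). Taking the maximum gives a start of minute 99, and it finishes at 99 + 39 = minute 138.

Working backward from the deadline:
To finish by minute 200, the first take (duration 15) must start no later than minute 185.
Since the first take (must start by minute 185) depends on it, actor marking must finish by minute 185. Backing off its 15-minute duration gives a latest start of minute 170.
The lighting setup must finish before actor marking (must start by minute 170). With a 39-minute duration, the lighting setup must start by 170 − 39 = minute 131.
So the lighting setup can start as early as minute 99 and as late as minute 131, giving 131 − 99 = 32 minutes of slack.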